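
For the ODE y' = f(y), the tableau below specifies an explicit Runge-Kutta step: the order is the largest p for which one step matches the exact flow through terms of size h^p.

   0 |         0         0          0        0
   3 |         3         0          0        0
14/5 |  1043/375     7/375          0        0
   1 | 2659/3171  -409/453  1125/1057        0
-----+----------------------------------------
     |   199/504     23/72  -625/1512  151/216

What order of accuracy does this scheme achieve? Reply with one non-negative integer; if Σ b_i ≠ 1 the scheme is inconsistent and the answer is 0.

4

b = (199/504, 23/72, -625/1512, 151/216)
c = (0, 3, 14/5, 1)
Ac = (0, 0, 7/125, 41/151)
Σ b_i: 199/504·1 + 23/72·1 + (-625/1512)·1 + 151/216·1 = 1 ✓
b·c: 23/72·3 + (-625/1512)·14/5 + 151/216·1 = 1/2 ✓
b·c²: 23/72·9 + (-625/1512)·196/25 + 151/216·1 = 1/3 ✓
b·Ac: (-625/1512)·7/125 + 151/216·41/151 = 1/6 ✓
b·c³: 23/72·27 + (-625/1512)·2744/125 + 151/216·1 = 1/4 ✓
b·(c∘Ac): (-625/1512)·98/625 + 151/216·41/151 = 1/8 ✓
b·Ac²: (-625/1512)·21/125 + 151/216·33/151 = 1/12 ✓
b·A²c: 151/216·9/151 = 1/24 ✓; 4 stages ⇒ order 4.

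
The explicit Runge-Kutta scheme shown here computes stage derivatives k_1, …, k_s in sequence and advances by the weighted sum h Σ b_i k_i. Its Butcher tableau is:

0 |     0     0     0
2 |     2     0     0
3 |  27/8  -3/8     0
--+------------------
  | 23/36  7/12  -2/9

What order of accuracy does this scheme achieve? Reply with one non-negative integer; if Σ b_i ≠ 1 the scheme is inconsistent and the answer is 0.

b = (23/36, 7/12, -2/9)
c = (0, 2, 3)
Ac = (0, 0, -3/4)
Σ b_i: 23/36·1 + 7/12·1 + (-2/9)·1 = 1 ✓
b·c: 7/12·2 + (-2/9)·3 = 1/2 ✓
b·c²: 7/12·4 + (-2/9)·9 = 1/3 ✓
b·Ac: (-2/9)·(-3/4) = 1/6 ✓; 3 stages ⇒ order 3.

3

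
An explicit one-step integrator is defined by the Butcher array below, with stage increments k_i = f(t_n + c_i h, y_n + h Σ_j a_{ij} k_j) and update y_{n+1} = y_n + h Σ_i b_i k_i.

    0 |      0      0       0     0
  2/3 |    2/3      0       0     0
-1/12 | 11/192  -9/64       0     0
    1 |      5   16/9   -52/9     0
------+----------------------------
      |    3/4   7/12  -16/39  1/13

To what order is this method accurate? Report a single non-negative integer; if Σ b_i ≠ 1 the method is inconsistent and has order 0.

b = (3/4, 7/12, -16/39, 1/13)
c = (0, 2/3, -1/12, 1)
Ac = (0, 0, -3/32, 5/3)
Σ b_i: 3/4·1 + 7/12·1 + (-16/39)·1 + 1/13·1 = 1 ✓
b·c: 7/12·2/3 + (-16/39)·(-1/12) + 1/13·1 = 1/2 ✓
b·c²: 7/12·4/9 + (-16/39)·1/144 + 1/13·1 = 1/3 ✓
b·Ac: (-16/39)·(-3/32) + 1/13·5/3 = 1/6 ✓
b·c³: 7/12·8/27 + (-16/39)·(-1/1728) + 1/13·1 = 1/4 ✓
b·(c∘Ac): (-16/39)·1/128 + 1/13·5/3 = 1/8 ✓
b·Ac²: (-16/39)·(-1/16) + 1/13·3/4 = 1/12 ✓
b·A²c: 1/13·13/24 = 1/24 ✓; 4 stages ⇒ order 4.

4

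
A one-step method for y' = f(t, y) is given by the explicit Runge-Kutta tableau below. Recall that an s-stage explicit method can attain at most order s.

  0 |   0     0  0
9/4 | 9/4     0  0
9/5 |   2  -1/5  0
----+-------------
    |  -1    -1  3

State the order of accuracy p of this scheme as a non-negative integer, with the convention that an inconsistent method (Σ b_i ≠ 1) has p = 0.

1

b = (-1, -1, 3)
c = (0, 9/4, 9/5)
Ac = (0, 0, -9/20)
Σ b_i: (-1)·1 + (-1)·1 + 3·1 = 1 ✓
b·c: (-1)·9/4 + 3·9/5 = 63/20 ≠ 1/2 ⇒ order 1.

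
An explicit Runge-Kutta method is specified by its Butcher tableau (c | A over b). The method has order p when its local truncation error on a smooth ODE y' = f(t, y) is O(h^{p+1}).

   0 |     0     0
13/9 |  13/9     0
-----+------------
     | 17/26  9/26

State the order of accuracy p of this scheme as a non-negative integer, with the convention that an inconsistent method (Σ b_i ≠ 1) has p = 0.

b = (17/26, 9/26)
c = (0, 13/9)
Σ b_i: 17/26·1 + 9/26·1 = 1 ✓
b·c: 9/26·13/9 = 1/2 ✓; 2 stages ⇒ order 2.

2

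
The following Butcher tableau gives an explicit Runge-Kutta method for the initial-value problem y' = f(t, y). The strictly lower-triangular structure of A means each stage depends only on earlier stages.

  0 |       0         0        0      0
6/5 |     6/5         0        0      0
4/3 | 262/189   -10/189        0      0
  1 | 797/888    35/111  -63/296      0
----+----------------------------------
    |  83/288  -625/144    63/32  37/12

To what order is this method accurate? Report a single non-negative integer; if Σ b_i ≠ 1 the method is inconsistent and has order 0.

4

b = (83/288, -625/144, 63/32, 37/12)
c = (0, 6/5, 4/3, 1)
Ac = (0, 0, -4/63, 7/74)
Σ b_i: 83/288·1 + (-625/144)·1 + 63/32·1 + 37/12·1 = 1 ✓
b·c: (-625/144)·6/5 + 63/32·4/3 + 37/12·1 = 1/2 ✓
b·c²: (-625/144)·36/25 + 63/32·16/9 + 37/12·1 = 1/3 ✓
b·Ac: 63/32·(-4/63) + 37/12·7/74 = 1/6 ✓
b·c³: (-625/144)·216/125 + 63/32·64/27 + 37/12·1 = 1/4 ✓
b·(c∘Ac): 63/32·(-16/189) + 37/12·7/74 = 1/8 ✓
b·Ac²: 63/32·(-8/105) + 37/12·14/185 = 1/12 ✓
b·A²c: 37/12·1/74 = 1/24 ✓; 4 stages ⇒ order 4.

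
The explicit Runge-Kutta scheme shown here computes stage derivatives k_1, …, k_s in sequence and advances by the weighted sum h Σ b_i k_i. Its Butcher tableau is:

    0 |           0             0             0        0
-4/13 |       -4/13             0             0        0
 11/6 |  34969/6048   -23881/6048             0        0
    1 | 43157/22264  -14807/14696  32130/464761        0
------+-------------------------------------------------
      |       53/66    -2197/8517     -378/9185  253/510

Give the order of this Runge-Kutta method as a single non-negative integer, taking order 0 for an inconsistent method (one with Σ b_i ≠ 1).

4

b = (53/66, -2197/8517, -378/9185, 253/510)
c = (0, -4/13, 11/6, 1)
Ac = (0, 0, 1837/1512, 221/506)
Σ b_i: 53/66·1 + (-2197/8517)·1 + (-378/9185)·1 + 253/510·1 = 1 ✓
b·c: (-2197/8517)·(-4/13) + (-378/9185)·11/6 + 253/510·1 = 1/2 ✓
b·c²: (-2197/8517)·16/169 + (-378/9185)·121/36 + 253/510·1 = 1/3 ✓
b·Ac: (-378/9185)·1837/1512 + 253/510·221/506 = 1/6 ✓
b·c³: (-2197/8517)·(-64/2197) + (-378/9185)·1331/216 + 253/510·1 = 1/4 ✓
b·(c∘Ac): (-378/9185)·20207/9072 + 253/510·221/506 = 1/8 ✓
b·Ac²: (-378/9185)·(-1837/4914) + 253/510·901/6578 = 1/12 ✓
b·A²c: 253/510·85/1012 = 1/24 ✓; 4 stages ⇒ order 4.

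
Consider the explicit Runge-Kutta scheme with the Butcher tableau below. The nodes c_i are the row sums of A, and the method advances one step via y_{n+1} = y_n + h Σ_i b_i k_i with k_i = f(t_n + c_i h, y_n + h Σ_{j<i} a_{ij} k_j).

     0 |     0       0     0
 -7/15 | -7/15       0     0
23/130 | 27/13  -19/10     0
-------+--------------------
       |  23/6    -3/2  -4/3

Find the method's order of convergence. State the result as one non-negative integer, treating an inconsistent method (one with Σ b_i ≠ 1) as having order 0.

1

b = (23/6, -3/2, -4/3)
c = (0, -7/15, 23/130)
Ac = (0, 0, 133/150)
Σ b_i: 23/6·1 + (-3/2)·1 + (-4/3)·1 = 1 ✓
b·c: (-3/2)·(-7/15) + (-4/3)·23/130 = 181/390 ≠ 1/2 ⇒ order 1.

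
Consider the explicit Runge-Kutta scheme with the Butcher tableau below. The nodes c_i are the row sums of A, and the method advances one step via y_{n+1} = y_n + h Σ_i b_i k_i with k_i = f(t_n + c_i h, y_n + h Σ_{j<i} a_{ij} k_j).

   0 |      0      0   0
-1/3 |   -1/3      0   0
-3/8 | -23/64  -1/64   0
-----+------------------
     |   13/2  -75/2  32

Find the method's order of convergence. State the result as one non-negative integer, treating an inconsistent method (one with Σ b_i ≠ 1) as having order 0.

3

b = (13/2, -75/2, 32)
c = (0, -1/3, -3/8)
Ac = (0, 0, 1/192)
Σ b_i: 13/2·1 + (-75/2)·1 + 32·1 = 1 ✓
b·c: (-75/2)·(-1/3) + 32·(-3/8) = 1/2 ✓
b·c²: (-75/2)·1/9 + 32·9/64 = 1/3 ✓
b·Ac: 32·1/192 = 1/6 ✓; 3 stages ⇒ order 3.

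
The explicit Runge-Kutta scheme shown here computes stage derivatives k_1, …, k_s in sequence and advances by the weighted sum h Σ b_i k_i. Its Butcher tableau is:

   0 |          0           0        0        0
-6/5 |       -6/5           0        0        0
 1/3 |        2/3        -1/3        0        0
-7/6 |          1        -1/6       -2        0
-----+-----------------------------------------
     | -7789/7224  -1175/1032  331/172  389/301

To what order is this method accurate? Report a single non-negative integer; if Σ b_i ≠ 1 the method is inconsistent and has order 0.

3

b = (-7789/7224, -1175/1032, 331/172, 389/301)
c = (0, -6/5, 1/3, -7/6)
Ac = (0, 0, 2/5, -7/15)
Σ b_i: (-7789/7224)·1 + (-1175/1032)·1 + 331/172·1 + 389/301·1 = 1 ✓
b·c: (-1175/1032)·(-6/5) + 331/172·1/3 + 389/301·(-7/6) = 1/2 ✓
b·c²: (-1175/1032)·36/25 + 331/172·1/9 + 389/301·49/36 = 1/3 ✓
b·Ac: 331/172·2/5 + 389/301·(-7/15) = 1/6 ✓
b·c³: (-1175/1032)·(-216/125) + 331/172·1/27 + 389/301·(-343/216) = -209/15480 ≠ 1/4 ⇒ order 3.
b·(c∘Ac): 331/172·2/15 + 389/301·49/90 = 1858/1935 ≠ 1/8
b·Ac²: 331/172·(-12/25) + 389/301·(-104/225) = -20603/13545 ≠ 1/12
b·A²c: 389/301·(-4/5) = -1556/1505 ≠ 1/24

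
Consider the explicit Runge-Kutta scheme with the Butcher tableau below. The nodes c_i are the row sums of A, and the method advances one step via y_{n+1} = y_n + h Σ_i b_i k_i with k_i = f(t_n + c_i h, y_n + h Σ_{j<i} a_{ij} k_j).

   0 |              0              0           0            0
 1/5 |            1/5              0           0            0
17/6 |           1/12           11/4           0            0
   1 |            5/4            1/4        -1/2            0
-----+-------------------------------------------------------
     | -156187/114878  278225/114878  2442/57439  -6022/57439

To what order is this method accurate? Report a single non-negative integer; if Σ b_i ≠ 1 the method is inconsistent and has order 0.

3

b = (-156187/114878, 278225/114878, 2442/57439, -6022/57439)
c = (0, 1/5, 17/6, 1)
Ac = (0, 0, 11/20, -41/30)
Σ b_i: (-156187/114878)·1 + 278225/114878·1 + 2442/57439·1 + (-6022/57439)·1 = 1 ✓
b·c: 278225/114878·1/5 + 2442/57439·17/6 + (-6022/57439)·1 = 1/2 ✓
b·c²: 278225/114878·1/25 + 2442/57439·289/36 + (-6022/57439)·1 = 1/3 ✓
b·Ac: 2442/57439·11/20 + (-6022/57439)·(-41/30) = 1/6 ✓
b·c³: 278225/114878·1/125 + 2442/57439·4913/216 + (-6022/57439)·1 = 9114317/10339020 ≠ 1/4 ⇒ order 3.
b·(c∘Ac): 2442/57439·187/120 + (-6022/57439)·(-41/30) = 722131/3446340 ≠ 1/8
b·Ac²: 2442/57439·11/100 + (-6022/57439)·(-7207/1800) = 4388407/10339020 ≠ 1/12
b·A²c: (-6022/57439)·(-11/40) = 33121/1148780 ≠ 1/24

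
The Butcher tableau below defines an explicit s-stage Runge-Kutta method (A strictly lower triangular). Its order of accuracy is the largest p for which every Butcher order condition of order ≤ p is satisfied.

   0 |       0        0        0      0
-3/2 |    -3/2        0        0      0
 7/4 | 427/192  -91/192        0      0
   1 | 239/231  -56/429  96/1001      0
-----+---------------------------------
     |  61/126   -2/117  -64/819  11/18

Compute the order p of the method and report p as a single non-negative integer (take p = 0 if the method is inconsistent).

4

b = (61/126, -2/117, -64/819, 11/18)
c = (0, -3/2, 7/4, 1)
Ac = (0, 0, 91/128, 4/11)
Σ b_i: 61/126·1 + (-2/117)·1 + (-64/819)·1 + 11/18·1 = 1 ✓
b·c: (-2/117)·(-3/2) + (-64/819)·7/4 + 11/18·1 = 1/2 ✓
b·c²: (-2/117)·9/4 + (-64/819)·49/16 + 11/18·1 = 1/3 ✓
b·Ac: (-64/819)·91/128 + 11/18·4/11 = 1/6 ✓
b·c³: (-2/117)·(-27/8) + (-64/819)·343/64 + 11/18·1 = 1/4 ✓
b·(c∘Ac): (-64/819)·637/512 + 11/18·4/11 = 1/8 ✓
b·Ac²: (-64/819)·(-273/256) = 1/12 ✓
b·A²c: 11/18·3/44 = 1/24 ✓; 4 stages ⇒ order 4.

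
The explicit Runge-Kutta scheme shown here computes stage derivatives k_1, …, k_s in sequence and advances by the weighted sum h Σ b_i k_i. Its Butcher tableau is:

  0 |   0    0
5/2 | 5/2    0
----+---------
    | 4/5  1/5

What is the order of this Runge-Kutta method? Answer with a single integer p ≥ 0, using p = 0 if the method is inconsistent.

b = (4/5, 1/5)
c = (0, 5/2)
Σ b_i: 4/5·1 + 1/5·1 = 1 ✓
b·c: 1/5·5/2 = 1/2 ✓; 2 stages ⇒ order 2.

2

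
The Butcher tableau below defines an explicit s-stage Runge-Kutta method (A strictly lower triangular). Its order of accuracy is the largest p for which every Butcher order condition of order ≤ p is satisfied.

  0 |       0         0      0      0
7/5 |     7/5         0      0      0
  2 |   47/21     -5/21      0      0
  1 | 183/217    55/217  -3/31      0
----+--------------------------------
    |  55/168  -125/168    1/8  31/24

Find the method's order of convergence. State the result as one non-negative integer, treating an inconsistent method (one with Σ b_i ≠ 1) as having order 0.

b = (55/168, -125/168, 1/8, 31/24)
c = (0, 7/5, 2, 1)
Ac = (0, 0, -1/3, 5/31)
Σ b_i: 55/168·1 + (-125/168)·1 + 1/8·1 + 31/24·1 = 1 ✓
b·c: (-125/168)·7/5 + 1/8·2 + 31/24·1 = 1/2 ✓
b·c²: (-125/168)·49/25 + 1/8·4 + 31/24·1 = 1/3 ✓
b·Ac: 1/8·(-1/3) + 31/24·5/31 = 1/6 ✓
b·c³: (-125/168)·343/125 + 1/8·8 + 31/24·1 = 1/4 ✓
b·(c∘Ac): 1/8·(-2/3) + 31/24·5/31 = 1/8 ✓
b·Ac²: 1/8·(-7/15) + 31/24·17/155 = 1/12 ✓
b·A²c: 31/24·1/31 = 1/24 ✓; 4 stages ⇒ order 4.

4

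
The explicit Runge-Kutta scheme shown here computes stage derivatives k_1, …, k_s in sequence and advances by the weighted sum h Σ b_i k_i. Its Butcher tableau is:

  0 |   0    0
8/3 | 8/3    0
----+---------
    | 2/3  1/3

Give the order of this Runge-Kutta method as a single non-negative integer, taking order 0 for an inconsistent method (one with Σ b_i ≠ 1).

b = (2/3, 1/3)
c = (0, 8/3)
Σ b_i: 2/3·1 + 1/3·1 = 1 ✓
b·c: 1/3·8/3 = 8/9 ≠ 1/2 ⇒ order 1.

1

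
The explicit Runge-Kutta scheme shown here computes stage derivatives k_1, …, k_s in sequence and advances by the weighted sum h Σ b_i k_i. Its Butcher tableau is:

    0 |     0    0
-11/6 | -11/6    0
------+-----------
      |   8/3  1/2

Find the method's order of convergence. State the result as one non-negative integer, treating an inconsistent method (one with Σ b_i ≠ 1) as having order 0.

b = (8/3, 1/2)
c = (0, -11/6)
Σ b_i: 8/3·1 + 1/2·1 = 19/6 ≠ 1 ⇒ order 0.

0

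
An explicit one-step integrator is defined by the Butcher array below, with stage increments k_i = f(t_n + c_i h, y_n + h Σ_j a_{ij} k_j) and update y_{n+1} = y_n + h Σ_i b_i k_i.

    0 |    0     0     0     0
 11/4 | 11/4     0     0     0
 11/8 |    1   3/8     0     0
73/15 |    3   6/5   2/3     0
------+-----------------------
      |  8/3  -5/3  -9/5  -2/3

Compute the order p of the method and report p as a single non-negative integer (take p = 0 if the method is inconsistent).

b = (8/3, -5/3, -9/5, -2/3)
c = (0, 11/4, 11/8, 73/15)
Ac = (0, 0, 33/32, 253/60)
Σ b_i: 8/3·1 + (-5/3)·1 + (-9/5)·1 + (-2/3)·1 = -22/15 ≠ 1 ⇒ order 0.

0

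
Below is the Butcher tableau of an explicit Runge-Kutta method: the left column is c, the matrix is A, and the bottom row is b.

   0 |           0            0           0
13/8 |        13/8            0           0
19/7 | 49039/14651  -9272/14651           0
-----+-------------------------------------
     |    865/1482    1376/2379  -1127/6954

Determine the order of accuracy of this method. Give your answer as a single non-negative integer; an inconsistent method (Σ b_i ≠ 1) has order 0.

b = (865/1482, 1376/2379, -1127/6954)
c = (0, 13/8, 19/7)
Ac = (0, 0, -1159/1127)
Σ b_i: 865/1482·1 + 1376/2379·1 + (-1127/6954)·1 = 1 ✓
b·c: 1376/2379·13/8 + (-1127/6954)·19/7 = 1/2 ✓
b·c²: 1376/2379·169/64 + (-1127/6954)·361/49 = 1/3 ✓
b·Ac: (-1127/6954)·(-1159/1127) = 1/6 ✓; 3 stages ⇒ order 3.

3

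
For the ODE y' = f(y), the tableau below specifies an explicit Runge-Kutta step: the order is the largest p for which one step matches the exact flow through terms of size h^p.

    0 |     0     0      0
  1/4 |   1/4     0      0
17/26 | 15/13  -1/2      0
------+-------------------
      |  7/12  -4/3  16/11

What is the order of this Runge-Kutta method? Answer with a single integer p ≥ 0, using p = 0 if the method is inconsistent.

0

b = (7/12, -4/3, 16/11)
c = (0, 1/4, 17/26)
Ac = (0, 0, -1/8)
Σ b_i: 7/12·1 + (-4/3)·1 + 16/11·1 = 31/44 ≠ 1 ⇒ order 0.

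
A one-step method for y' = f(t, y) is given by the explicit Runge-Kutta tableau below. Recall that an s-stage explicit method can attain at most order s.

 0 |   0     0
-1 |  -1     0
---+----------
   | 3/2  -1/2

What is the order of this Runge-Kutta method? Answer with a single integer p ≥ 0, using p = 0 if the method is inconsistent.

2

b = (3/2, -1/2)
c = (0, -1)
Σ b_i: 3/2·1 + (-1/2)·1 = 1 ✓
b·c: (-1/2)·(-1) = 1/2 ✓; 2 stages ⇒ order 2.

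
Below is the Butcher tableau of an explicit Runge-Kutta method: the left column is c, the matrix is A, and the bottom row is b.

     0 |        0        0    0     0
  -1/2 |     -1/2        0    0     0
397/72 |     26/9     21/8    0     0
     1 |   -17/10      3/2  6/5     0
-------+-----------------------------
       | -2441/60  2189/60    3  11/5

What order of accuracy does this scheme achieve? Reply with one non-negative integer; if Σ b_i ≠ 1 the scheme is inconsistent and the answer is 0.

2

b = (-2441/60, 2189/60, 3, 11/5)
c = (0, -1/2, 397/72, 1)
Ac = (0, 0, -21/16, 88/15)
Σ b_i: (-2441/60)·1 + 2189/60·1 + 3·1 + 11/5·1 = 1 ✓
b·c: 2189/60·(-1/2) + 3·397/72 + 11/5·1 = 1/2 ✓
b·c²: 2189/60·1/4 + 3·157609/5184 + 11/5·1 = 885857/8640 ≠ 1/3 ⇒ order 2.
b·Ac: 3·(-21/16) + 11/5·88/15 = 10763/1200 ≠ 1/6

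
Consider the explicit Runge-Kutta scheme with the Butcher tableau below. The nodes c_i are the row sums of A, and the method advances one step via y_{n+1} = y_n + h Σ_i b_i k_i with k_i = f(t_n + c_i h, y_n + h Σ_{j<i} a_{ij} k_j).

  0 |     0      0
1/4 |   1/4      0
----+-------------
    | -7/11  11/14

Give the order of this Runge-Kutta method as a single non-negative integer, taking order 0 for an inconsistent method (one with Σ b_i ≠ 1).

b = (-7/11, 11/14)
c = (0, 1/4)
Σ b_i: (-7/11)·1 + 11/14·1 = 23/154 ≠ 1 ⇒ order 0.

0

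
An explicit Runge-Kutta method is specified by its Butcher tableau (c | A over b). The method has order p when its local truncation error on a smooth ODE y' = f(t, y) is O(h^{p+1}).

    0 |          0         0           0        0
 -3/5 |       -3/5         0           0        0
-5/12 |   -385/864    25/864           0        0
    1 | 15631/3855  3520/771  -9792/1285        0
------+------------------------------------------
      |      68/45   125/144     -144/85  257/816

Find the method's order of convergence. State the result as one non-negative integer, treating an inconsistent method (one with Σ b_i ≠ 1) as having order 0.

4

b = (68/45, 125/144, -144/85, 257/816)
c = (0, -3/5, -5/12, 1)
Ac = (0, 0, -5/288, 112/257)
Σ b_i: 68/45·1 + 125/144·1 + (-144/85)·1 + 257/816·1 = 1 ✓
b·c: 125/144·(-3/5) + (-144/85)·(-5/12) + 257/816·1 = 1/2 ✓
b·c²: 125/144·9/25 + (-144/85)·25/144 + 257/816·1 = 1/3 ✓
b·Ac: (-144/85)·(-5/288) + 257/816·112/257 = 1/6 ✓
b·c³: 125/144·(-27/125) + (-144/85)·(-125/1728) + 257/816·1 = 1/4 ✓
b·(c∘Ac): (-144/85)·25/3456 + 257/816·112/257 = 1/8 ✓
b·Ac²: (-144/85)·1/96 + 257/816·412/1285 = 1/12 ✓
b·A²c: 257/816·34/257 = 1/24 ✓; 4 stages ⇒ order 4.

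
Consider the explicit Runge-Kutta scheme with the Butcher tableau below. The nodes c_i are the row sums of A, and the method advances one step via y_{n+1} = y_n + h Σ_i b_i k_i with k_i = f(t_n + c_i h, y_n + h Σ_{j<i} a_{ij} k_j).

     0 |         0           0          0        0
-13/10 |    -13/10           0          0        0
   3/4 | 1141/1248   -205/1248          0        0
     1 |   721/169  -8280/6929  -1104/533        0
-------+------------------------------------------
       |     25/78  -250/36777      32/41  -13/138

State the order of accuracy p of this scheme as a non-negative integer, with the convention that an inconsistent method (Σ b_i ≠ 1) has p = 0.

b = (25/78, -250/36777, 32/41, -13/138)
c = (0, -13/10, 3/4, 1)
Ac = (0, 0, 41/192, 0)
Σ b_i: 25/78·1 + (-250/36777)·1 + 32/41·1 + (-13/138)·1 = 1 ✓
b·c: (-250/36777)·(-13/10) + 32/41·3/4 + (-13/138)·1 = 1/2 ✓
b·c²: (-250/36777)·169/100 + 32/41·9/16 + (-13/138)·1 = 1/3 ✓
b·Ac: 32/41·41/192 = 1/6 ✓
b·c³: (-250/36777)·(-2197/1000) + 32/41·27/64 + (-13/138)·1 = 1/4 ✓
b·(c∘Ac): 32/41·41/256 = 1/8 ✓
b·Ac²: 32/41·(-533/1920) + (-13/138)·(-207/65) = 1/12 ✓
b·A²c: (-13/138)·(-23/52) = 1/24 ✓; 4 stages ⇒ order 4.

4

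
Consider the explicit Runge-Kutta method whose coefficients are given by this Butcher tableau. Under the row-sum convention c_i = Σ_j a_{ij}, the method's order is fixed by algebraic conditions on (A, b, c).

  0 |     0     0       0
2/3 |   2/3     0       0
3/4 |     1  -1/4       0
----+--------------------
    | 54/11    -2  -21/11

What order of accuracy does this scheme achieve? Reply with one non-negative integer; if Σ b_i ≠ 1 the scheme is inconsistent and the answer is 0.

b = (54/11, -2, -21/11)
c = (0, 2/3, 3/4)
Ac = (0, 0, -1/6)
Σ b_i: 54/11·1 + (-2)·1 + (-21/11)·1 = 1 ✓
b·c: (-2)·2/3 + (-21/11)·3/4 = -365/132 ≠ 1/2 ⇒ order 1.

1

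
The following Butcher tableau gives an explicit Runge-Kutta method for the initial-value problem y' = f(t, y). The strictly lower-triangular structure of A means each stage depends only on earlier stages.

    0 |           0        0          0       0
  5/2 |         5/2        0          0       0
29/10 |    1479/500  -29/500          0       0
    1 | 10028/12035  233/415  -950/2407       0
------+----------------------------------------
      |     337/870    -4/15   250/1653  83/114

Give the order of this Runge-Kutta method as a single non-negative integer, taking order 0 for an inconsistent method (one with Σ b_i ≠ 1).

4

b = (337/870, -4/15, 250/1653, 83/114)
c = (0, 5/2, 29/10, 1)
Ac = (0, 0, -29/200, 43/166)
Σ b_i: 337/870·1 + (-4/15)·1 + 250/1653·1 + 83/114·1 = 1 ✓
b·c: (-4/15)·5/2 + 250/1653·29/10 + 83/114·1 = 1/2 ✓
b·c²: (-4/15)·25/4 + 250/1653·841/100 + 83/114·1 = 1/3 ✓
b·Ac: 250/1653·(-29/200) + 83/114·43/166 = 1/6 ✓
b·c³: (-4/15)·125/8 + 250/1653·24389/1000 + 83/114·1 = 1/4 ✓
b·(c∘Ac): 250/1653·(-841/2000) + 83/114·43/166 = 1/8 ✓
b·Ac²: 250/1653·(-29/80) + 83/114·63/332 = 1/12 ✓
b·A²c: 83/114·19/332 = 1/24 ✓; 4 stages ⇒ order 4.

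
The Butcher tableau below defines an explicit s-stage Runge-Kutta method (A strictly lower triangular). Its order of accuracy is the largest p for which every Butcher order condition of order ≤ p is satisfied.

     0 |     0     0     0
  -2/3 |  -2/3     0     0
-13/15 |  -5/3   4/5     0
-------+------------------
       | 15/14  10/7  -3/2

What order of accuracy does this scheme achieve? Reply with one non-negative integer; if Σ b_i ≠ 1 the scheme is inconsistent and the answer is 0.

b = (15/14, 10/7, -3/2)
c = (0, -2/3, -13/15)
Ac = (0, 0, -8/15)
Σ b_i: 15/14·1 + 10/7·1 + (-3/2)·1 = 1 ✓
b·c: 10/7·(-2/3) + (-3/2)·(-13/15) = 73/210 ≠ 1/2 ⇒ order 1.

1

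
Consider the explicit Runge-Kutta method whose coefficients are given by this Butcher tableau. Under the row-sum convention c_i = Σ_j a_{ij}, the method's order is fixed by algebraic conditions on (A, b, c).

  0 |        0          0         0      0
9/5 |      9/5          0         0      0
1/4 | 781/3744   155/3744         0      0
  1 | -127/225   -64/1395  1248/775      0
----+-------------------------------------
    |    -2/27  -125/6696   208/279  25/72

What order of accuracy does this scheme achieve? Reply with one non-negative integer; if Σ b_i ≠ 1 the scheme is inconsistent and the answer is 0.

b = (-2/27, -125/6696, 208/279, 25/72)
c = (0, 9/5, 1/4, 1)
Ac = (0, 0, 31/416, 8/25)
Σ b_i: (-2/27)·1 + (-125/6696)·1 + 208/279·1 + 25/72·1 = 1 ✓
b·c: (-125/6696)·9/5 + 208/279·1/4 + 25/72·1 = 1/2 ✓
b·c²: (-125/6696)·81/25 + 208/279·1/16 + 25/72·1 = 1/3 ✓
b·Ac: 208/279·31/416 + 25/72·8/25 = 1/6 ✓
b·c³: (-125/6696)·729/125 + 208/279·1/64 + 25/72·1 = 1/4 ✓
b·(c∘Ac): 208/279·31/1664 + 25/72·8/25 = 1/8 ✓
b·Ac²: 208/279·279/2080 + 25/72·(-6/125) = 1/12 ✓
b·A²c: 25/72·3/25 = 1/24 ✓; 4 stages ⇒ order 4.

4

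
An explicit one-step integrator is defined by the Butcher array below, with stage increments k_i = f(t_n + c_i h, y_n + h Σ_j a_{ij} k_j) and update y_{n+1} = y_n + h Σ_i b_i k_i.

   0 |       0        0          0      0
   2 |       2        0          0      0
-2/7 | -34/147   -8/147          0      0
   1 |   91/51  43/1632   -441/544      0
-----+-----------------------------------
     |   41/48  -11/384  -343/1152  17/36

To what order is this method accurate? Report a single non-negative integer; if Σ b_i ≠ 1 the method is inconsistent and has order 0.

4

b = (41/48, -11/384, -343/1152, 17/36)
c = (0, 2, -2/7, 1)
Ac = (0, 0, -16/147, 29/102)
Σ b_i: 41/48·1 + (-11/384)·1 + (-343/1152)·1 + 17/36·1 = 1 ✓
b·c: (-11/384)·2 + (-343/1152)·(-2/7) + 17/36·1 = 1/2 ✓
b·c²: (-11/384)·4 + (-343/1152)·4/49 + 17/36·1 = 1/3 ✓
b·Ac: (-343/1152)·(-16/147) + 17/36·29/102 = 1/6 ✓
b·c³: (-11/384)·8 + (-343/1152)·(-8/343) + 17/36·1 = 1/4 ✓
b·(c∘Ac): (-343/1152)·32/1029 + 17/36·29/102 = 1/8 ✓
b·Ac²: (-343/1152)·(-32/147) + 17/36·2/51 = 1/12 ✓
b·A²c: 17/36·3/34 = 1/24 ✓; 4 stages ⇒ order 4.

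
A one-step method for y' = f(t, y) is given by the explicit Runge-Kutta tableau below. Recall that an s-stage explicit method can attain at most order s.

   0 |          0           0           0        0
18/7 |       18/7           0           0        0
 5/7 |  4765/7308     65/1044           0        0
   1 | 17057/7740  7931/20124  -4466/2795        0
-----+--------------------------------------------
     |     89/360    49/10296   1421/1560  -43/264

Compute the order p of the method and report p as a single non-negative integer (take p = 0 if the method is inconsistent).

b = (89/360, 49/10296, 1421/1560, -43/264)
c = (0, 18/7, 5/7, 1)
Ac = (0, 0, 65/406, -11/86)
Σ b_i: 89/360·1 + 49/10296·1 + 1421/1560·1 + (-43/264)·1 = 1 ✓
b·c: 49/10296·18/7 + 1421/1560·5/7 + (-43/264)·1 = 1/2 ✓
b·c²: 49/10296·324/49 + 1421/1560·25/49 + (-43/264)·1 = 1/3 ✓
b·Ac: 1421/1560·65/406 + (-43/264)·(-11/86) = 1/6 ✓
b·c³: 49/10296·5832/343 + 1421/1560·125/343 + (-43/264)·1 = 1/4 ✓
b·(c∘Ac): 1421/1560·325/2842 + (-43/264)·(-11/86) = 1/8 ✓
b·Ac²: 1421/1560·585/1421 + (-43/264)·77/43 = 1/12 ✓
b·A²c: (-43/264)·(-11/43) = 1/24 ✓; 4 stages ⇒ order 4.

4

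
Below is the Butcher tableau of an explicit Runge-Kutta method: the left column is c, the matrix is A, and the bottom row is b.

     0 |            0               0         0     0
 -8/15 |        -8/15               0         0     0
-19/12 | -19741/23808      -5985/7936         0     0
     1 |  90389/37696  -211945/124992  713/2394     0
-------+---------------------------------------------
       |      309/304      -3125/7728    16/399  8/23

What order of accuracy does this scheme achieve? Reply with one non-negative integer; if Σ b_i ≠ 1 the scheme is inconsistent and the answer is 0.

b = (309/304, -3125/7728, 16/399, 8/23)
c = (0, -8/15, -19/12, 1)
Ac = (0, 0, 399/992, 161/372)
Σ b_i: 309/304·1 + (-3125/7728)·1 + 16/399·1 + 8/23·1 = 1 ✓
b·c: (-3125/7728)·(-8/15) + 16/399·(-19/12) + 8/23·1 = 1/2 ✓
b·c²: (-3125/7728)·64/225 + 16/399·361/144 + 8/23·1 = 1/3 ✓
b·Ac: 16/399·399/992 + 8/23·161/372 = 1/6 ✓
b·c³: (-3125/7728)·(-512/3375) + 16/399·(-6859/1728) + 8/23·1 = 1/4 ✓
b·(c∘Ac): 16/399·(-2527/3968) + 8/23·161/372 = 1/8 ✓
b·Ac²: 16/399·(-133/620) + 8/23·1311/4960 = 1/12 ✓
b·A²c: 8/23·23/192 = 1/24 ✓; 4 stages ⇒ order 4.

4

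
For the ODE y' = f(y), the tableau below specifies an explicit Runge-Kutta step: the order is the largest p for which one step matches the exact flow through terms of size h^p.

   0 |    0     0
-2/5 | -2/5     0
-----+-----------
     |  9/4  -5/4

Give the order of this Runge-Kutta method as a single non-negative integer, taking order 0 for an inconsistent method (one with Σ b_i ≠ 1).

b = (9/4, -5/4)
c = (0, -2/5)
Σ b_i: 9/4·1 + (-5/4)·1 = 1 ✓
b·c: (-5/4)·(-2/5) = 1/2 ✓; 2 stages ⇒ order 2.

2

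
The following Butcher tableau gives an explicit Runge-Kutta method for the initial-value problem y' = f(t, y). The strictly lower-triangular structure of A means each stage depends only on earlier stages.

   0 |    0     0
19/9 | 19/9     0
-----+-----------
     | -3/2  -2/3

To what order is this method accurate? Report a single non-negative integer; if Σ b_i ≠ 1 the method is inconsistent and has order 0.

0

b = (-3/2, -2/3)
c = (0, 19/9)
Σ b_i: (-3/2)·1 + (-2/3)·1 = -13/6 ≠ 1 ⇒ order 0.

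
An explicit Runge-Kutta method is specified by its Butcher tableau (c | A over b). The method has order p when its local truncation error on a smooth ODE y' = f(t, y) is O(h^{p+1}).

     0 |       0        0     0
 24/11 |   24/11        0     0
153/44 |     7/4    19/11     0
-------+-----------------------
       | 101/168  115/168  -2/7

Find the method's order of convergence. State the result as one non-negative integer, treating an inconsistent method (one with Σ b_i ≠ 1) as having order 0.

2

b = (101/168, 115/168, -2/7)
c = (0, 24/11, 153/44)
Ac = (0, 0, 456/121)
Σ b_i: 101/168·1 + 115/168·1 + (-2/7)·1 = 1 ✓
b·c: 115/168·24/11 + (-2/7)·153/44 = 1/2 ✓
b·c²: 115/168·576/121 + (-2/7)·23409/1936 = -1329/6776 ≠ 1/3 ⇒ order 2.
b·Ac: (-2/7)·456/121 = -912/847 ≠ 1/6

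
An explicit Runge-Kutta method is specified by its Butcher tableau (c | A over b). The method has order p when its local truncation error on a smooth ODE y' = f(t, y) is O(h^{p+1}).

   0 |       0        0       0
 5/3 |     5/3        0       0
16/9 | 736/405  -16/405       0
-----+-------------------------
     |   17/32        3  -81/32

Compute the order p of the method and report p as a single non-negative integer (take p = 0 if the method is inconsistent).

3

b = (17/32, 3, -81/32)
c = (0, 5/3, 16/9)
Ac = (0, 0, -16/243)
Σ b_i: 17/32·1 + 3·1 + (-81/32)·1 = 1 ✓
b·c: 3·5/3 + (-81/32)·16/9 = 1/2 ✓
b·c²: 3·25/9 + (-81/32)·256/81 = 1/3 ✓
b·Ac: (-81/32)·(-16/243) = 1/6 ✓; 3 stages ⇒ order 3.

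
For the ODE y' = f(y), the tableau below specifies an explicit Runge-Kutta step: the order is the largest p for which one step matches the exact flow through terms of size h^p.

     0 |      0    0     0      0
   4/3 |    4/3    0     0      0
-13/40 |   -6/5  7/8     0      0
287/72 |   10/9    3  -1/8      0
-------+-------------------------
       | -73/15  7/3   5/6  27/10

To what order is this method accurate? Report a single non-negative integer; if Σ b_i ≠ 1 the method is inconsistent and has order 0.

1

b = (-73/15, 7/3, 5/6, 27/10)
c = (0, 4/3, -13/40, 287/72)
Ac = (0, 0, 7/6, 1293/320)
Σ b_i: (-73/15)·1 + 7/3·1 + 5/6·1 + 27/10·1 = 1 ✓
b·c: 7/3·4/3 + 5/6·(-13/40) + 27/10·287/72 = 4897/360 ≠ 1/2 ⇒ order 1.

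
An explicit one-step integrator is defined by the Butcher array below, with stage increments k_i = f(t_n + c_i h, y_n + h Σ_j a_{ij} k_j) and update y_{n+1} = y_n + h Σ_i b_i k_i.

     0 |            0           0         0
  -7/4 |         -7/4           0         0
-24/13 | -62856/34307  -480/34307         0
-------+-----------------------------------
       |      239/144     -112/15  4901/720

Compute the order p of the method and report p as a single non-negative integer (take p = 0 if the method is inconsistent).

3

b = (239/144, -112/15, 4901/720)
c = (0, -7/4, -24/13)
Ac = (0, 0, 120/4901)
Σ b_i: 239/144·1 + (-112/15)·1 + 4901/720·1 = 1 ✓
b·c: (-112/15)·(-7/4) + 4901/720·(-24/13) = 1/2 ✓
b·c²: (-112/15)·49/16 + 4901/720·576/169 = 1/3 ✓
b·Ac: 4901/720·120/4901 = 1/6 ✓; 3 stages ⇒ order 3.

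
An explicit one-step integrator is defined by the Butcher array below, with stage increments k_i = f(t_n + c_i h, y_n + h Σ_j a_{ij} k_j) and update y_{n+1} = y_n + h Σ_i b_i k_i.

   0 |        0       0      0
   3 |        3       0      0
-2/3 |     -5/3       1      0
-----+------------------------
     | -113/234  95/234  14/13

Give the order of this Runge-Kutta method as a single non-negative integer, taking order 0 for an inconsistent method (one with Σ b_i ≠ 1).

2

b = (-113/234, 95/234, 14/13)
c = (0, 3, -2/3)
Ac = (0, 0, 3)
Σ b_i: (-113/234)·1 + 95/234·1 + 14/13·1 = 1 ✓
b·c: 95/234·3 + 14/13·(-2/3) = 1/2 ✓
b·c²: 95/234·9 + 14/13·4/9 = 967/234 ≠ 1/3 ⇒ order 2.
b·Ac: 14/13·3 = 42/13 ≠ 1/6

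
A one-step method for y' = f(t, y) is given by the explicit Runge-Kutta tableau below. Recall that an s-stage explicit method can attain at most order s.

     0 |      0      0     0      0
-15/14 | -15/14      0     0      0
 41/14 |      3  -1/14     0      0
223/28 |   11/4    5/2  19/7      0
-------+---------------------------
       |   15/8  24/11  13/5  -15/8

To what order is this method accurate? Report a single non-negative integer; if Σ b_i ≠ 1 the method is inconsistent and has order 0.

b = (15/8, 24/11, 13/5, -15/8)
c = (0, -15/14, 41/14, 223/28)
Ac = (0, 0, 15/196, 1033/196)
Σ b_i: 15/8·1 + 24/11·1 + 13/5·1 + (-15/8)·1 = 263/55 ≠ 1 ⇒ order 0.

0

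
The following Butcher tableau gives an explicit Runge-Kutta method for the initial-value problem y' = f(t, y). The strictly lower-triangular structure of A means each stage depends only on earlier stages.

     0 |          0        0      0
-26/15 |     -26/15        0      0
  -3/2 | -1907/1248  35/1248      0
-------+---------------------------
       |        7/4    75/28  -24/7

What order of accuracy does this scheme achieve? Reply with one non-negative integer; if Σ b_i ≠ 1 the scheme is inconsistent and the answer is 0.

3

b = (7/4, 75/28, -24/7)
c = (0, -26/15, -3/2)
Ac = (0, 0, -7/144)
Σ b_i: 7/4·1 + 75/28·1 + (-24/7)·1 = 1 ✓
b·c: 75/28·(-26/15) + (-24/7)·(-3/2) = 1/2 ✓
b·c²: 75/28·676/225 + (-24/7)·9/4 = 1/3 ✓
b·Ac: (-24/7)·(-7/144) = 1/6 ✓; 3 stages ⇒ order 3.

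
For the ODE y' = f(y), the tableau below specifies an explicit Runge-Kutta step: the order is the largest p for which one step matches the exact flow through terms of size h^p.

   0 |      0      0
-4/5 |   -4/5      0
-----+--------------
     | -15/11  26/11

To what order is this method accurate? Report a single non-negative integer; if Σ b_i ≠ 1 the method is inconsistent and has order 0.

1

b = (-15/11, 26/11)
c = (0, -4/5)
Σ b_i: (-15/11)·1 + 26/11·1 = 1 ✓
b·c: 26/11·(-4/5) = -104/55 ≠ 1/2 ⇒ order 1.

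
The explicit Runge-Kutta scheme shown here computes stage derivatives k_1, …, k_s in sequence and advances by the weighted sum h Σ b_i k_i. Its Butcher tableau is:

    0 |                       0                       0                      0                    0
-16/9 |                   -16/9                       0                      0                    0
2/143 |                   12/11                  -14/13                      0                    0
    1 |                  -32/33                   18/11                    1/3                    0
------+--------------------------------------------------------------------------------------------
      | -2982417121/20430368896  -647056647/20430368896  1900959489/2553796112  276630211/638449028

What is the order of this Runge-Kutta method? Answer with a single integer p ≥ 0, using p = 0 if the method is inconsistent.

b = (-2982417121/20430368896, -647056647/20430368896, 1900959489/2553796112, 276630211/638449028)
c = (0, -16/9, 2/143, 1)
Ac = (0, 0, 224/117, -1246/429)
Σ b_i: (-2982417121/20430368896)·1 + (-647056647/20430368896)·1 + 1900959489/2553796112·1 + 276630211/638449028·1 = 1 ✓
b·c: (-647056647/20430368896)·(-16/9) + 1900959489/2553796112·2/143 + 276630211/638449028·1 = 1/2 ✓
b·c²: (-647056647/20430368896)·256/81 + 1900959489/2553796112·4/20449 + 276630211/638449028·1 = 1/3 ✓
b·Ac: 1900959489/2553796112·224/117 + 276630211/638449028·(-1246/429) = 1/6 ✓
b·c³: (-647056647/20430368896)·(-4096/729) + 1900959489/2553796112·8/2924207 + 276630211/638449028·1 = 136975521919/224095608828 ≠ 1/4 ⇒ order 3.
b·(c∘Ac): 1900959489/2553796112·448/16731 + 276630211/638449028·(-1246/429) = -169441597/136810506 ≠ 1/8
b·Ac²: 1900959489/2553796112·(-3584/1053) + 276630211/638449028·951820/184041 = -60121990009/205420974759 ≠ 1/12
b·A²c: 276630211/638449028·224/351 = 170233976/615647277 ≠ 1/24

3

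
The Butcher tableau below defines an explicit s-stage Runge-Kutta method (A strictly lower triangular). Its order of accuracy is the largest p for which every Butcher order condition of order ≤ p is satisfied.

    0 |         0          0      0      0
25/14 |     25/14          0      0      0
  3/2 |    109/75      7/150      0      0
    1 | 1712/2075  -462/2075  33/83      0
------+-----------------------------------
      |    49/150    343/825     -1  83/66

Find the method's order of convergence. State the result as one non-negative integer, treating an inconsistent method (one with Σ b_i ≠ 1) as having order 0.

b = (49/150, 343/825, -1, 83/66)
c = (0, 25/14, 3/2, 1)
Ac = (0, 0, 1/12, 33/166)
Σ b_i: 49/150·1 + 343/825·1 + (-1)·1 + 83/66·1 = 1 ✓
b·c: 343/825·25/14 + (-1)·3/2 + 83/66·1 = 1/2 ✓
b·c²: 343/825·625/196 + (-1)·9/4 + 83/66·1 = 1/3 ✓
b·Ac: (-1)·1/12 + 83/66·33/166 = 1/6 ✓
b·c³: 343/825·15625/2744 + (-1)·27/8 + 83/66·1 = 1/4 ✓
b·(c∘Ac): (-1)·1/8 + 83/66·33/166 = 1/8 ✓
b·Ac²: (-1)·25/168 + 83/66·429/2324 = 1/12 ✓
b·A²c: 83/66·11/332 = 1/24 ✓; 4 stages ⇒ order 4.

4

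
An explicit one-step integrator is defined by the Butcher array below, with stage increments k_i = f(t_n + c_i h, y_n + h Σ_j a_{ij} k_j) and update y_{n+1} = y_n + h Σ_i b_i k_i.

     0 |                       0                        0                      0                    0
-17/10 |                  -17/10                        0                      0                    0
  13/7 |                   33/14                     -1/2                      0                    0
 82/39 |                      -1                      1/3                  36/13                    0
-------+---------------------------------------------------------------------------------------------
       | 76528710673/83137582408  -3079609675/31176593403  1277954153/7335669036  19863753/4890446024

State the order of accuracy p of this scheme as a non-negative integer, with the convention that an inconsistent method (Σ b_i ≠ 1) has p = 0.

b = (76528710673/83137582408, -3079609675/31176593403, 1277954153/7335669036, 19863753/4890446024)
c = (0, -17/10, 13/7, 82/39)
Ac = (0, 0, 17/20, 961/210)
Σ b_i: 76528710673/83137582408·1 + (-3079609675/31176593403)·1 + 1277954153/7335669036·1 + 19863753/4890446024·1 = 1 ✓
b·c: (-3079609675/31176593403)·(-17/10) + 1277954153/7335669036·13/7 + 19863753/4890446024·82/39 = 1/2 ✓
b·c²: (-3079609675/31176593403)·289/100 + 1277954153/7335669036·169/49 + 19863753/4890446024·6724/1521 = 1/3 ✓
b·Ac: 1277954153/7335669036·17/20 + 19863753/4890446024·961/210 = 1/6 ✓
b·c³: (-3079609675/31176593403)·(-4913/1000) + 1277954153/7335669036·2197/343 + 19863753/4890446024·551368/59319 = 32821673832169/20026376468280 ≠ 1/4 ⇒ order 3.
b·(c∘Ac): 1277954153/7335669036·221/140 + 19863753/4890446024·39401/4095 = 15360183527/48904460240 ≠ 1/8
b·Ac²: 1277954153/7335669036·(-289/200) + 19863753/4890446024·154561/14700 = -5366766869/25674841626 ≠ 1/12
b·A²c: 19863753/4890446024·153/65 = 233781093/24452230120 ≠ 1/24

3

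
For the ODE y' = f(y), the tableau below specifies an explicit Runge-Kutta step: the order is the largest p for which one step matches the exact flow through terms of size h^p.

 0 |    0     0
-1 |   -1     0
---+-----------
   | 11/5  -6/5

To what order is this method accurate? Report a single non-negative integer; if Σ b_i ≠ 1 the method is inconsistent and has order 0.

1

b = (11/5, -6/5)
c = (0, -1)
Σ b_i: 11/5·1 + (-6/5)·1 = 1 ✓
b·c: (-6/5)·(-1) = 6/5 ≠ 1/2 ⇒ order 1.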